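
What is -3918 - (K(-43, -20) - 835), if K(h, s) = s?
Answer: -3063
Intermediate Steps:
-3918 - (K(-43, -20) - 835) = -3918 - (-20 - 835) = -3918 - 1*(-855) = -3918 + 855 = -3063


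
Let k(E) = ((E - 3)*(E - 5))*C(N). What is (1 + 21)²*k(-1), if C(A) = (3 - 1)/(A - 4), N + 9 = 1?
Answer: -1936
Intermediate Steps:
N = -8 (N = -9 + 1 = -8)
C(A) = 2/(-4 + A)
k(E) = -(-5 + E)*(-3 + E)/6 (k(E) = ((E - 3)*(E - 5))*(2/(-4 - 8)) = ((-3 + E)*(-5 + E))*(2/(-12)) = ((-5 + E)*(-3 + E))*(2*(-1/12)) = ((-5 + E)*(-3 + E))*(-⅙) = -(-5 + E)*(-3 + E)/6)
(1 + 21)²*k(-1) = (1 + 21)²*(-5/2 - ⅙*(-1)² + (4/3)*(-1)) = 22²*(-5/2 - ⅙*1 - 4/3) = 484*(-5/2 - ⅙ - 4/3) = 484*(-4) = -1936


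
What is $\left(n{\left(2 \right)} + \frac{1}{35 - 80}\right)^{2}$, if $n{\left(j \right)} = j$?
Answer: $\frac{7921}{2025} \approx 3.9116$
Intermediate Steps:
$\left(n{\left(2 \right)} + \frac{1}{35 - 80}\right)^{2} = \left(2 + \frac{1}{35 - 80}\right)^{2} = \left(2 + \frac{1}{-45}\right)^{2} = \left(2 - \frac{1}{45}\right)^{2} = \left(\frac{89}{45}\right)^{2} = \frac{7921}{2025}$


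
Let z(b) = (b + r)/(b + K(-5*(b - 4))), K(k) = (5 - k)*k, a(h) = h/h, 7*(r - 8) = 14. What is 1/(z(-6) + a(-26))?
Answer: 564/563 ≈ 1.0018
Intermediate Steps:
r = 10 (r = 8 + (⅐)*14 = 8 + 2 = 10)
a(h) = 1
K(k) = k*(5 - k)
z(b) = (10 + b)/(b + (-15 + 5*b)*(20 - 5*b)) (z(b) = (b + 10)/(b + (-5*(b - 4))*(5 - (-5)*(b - 4))) = (10 + b)/(b + (-5*(-4 + b))*(5 - (-5)*(-4 + b))) = (10 + b)/(b + (20 - 5*b)*(5 - (20 - 5*b))) = (10 + b)/(b + (20 - 5*b)*(5 + (-20 + 5*b))) = (10 + b)/(b + (20 - 5*b)*(-15 + 5*b)) = (10 + b)/(b + (-15 + 5*b)*(20 - 5*b)))
1/(z(-6) + a(-26)) = 1/((10 - 6)/(-6 - 25*(-4 - 6)*(-3 - 6)) + 1) = 1/(4/(-6 - 25*(-10)*(-9)) + 1) = 1/(4/(-6 - 2250) + 1) = 1/(4/(-2256) + 1) = 1/(-1/2256*4 + 1) = 1/(-1/564 + 1) = 1/(563/564) = 564/563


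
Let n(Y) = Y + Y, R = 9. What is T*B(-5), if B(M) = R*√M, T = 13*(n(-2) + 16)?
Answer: 1404*I*√5 ≈ 3139.4*I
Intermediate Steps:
n(Y) = 2*Y
T = 156 (T = 13*(2*(-2) + 16) = 13*(-4 + 16) = 13*12 = 156)
B(M) = 9*√M
T*B(-5) = 156*(9*√(-5)) = 156*(9*(I*√5)) = 156*(9*I*√5) = 1404*I*√5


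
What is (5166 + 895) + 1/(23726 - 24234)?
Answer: 3078987/508 ≈ 6061.0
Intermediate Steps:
(5166 + 895) + 1/(23726 - 24234) = 6061 + 1/(-508) = 6061 - 1/508 = 3078987/508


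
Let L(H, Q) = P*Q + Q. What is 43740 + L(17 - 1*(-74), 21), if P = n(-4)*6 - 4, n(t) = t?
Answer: 43173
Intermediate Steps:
P = -28 (P = -4*6 - 4 = -24 - 4 = -28)
L(H, Q) = -27*Q (L(H, Q) = -28*Q + Q = -27*Q)
43740 + L(17 - 1*(-74), 21) = 43740 - 27*21 = 43740 - 567 = 43173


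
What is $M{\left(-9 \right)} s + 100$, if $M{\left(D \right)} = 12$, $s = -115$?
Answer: $-1280$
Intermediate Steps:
$M{\left(-9 \right)} s + 100 = 12 \left(-115\right) + 100 = -1380 + 100 = -1280$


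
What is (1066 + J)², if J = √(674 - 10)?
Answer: 1137020 + 4264*√166 ≈ 1.1920e+6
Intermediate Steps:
J = 2*√166 (J = √664 = 2*√166 ≈ 25.768)
(1066 + J)² = (1066 + 2*√166)²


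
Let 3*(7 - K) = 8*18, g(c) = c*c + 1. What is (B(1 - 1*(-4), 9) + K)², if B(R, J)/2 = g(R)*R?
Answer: 47961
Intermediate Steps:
g(c) = 1 + c² (g(c) = c² + 1 = 1 + c²)
B(R, J) = 2*R*(1 + R²) (B(R, J) = 2*((1 + R²)*R) = 2*(R*(1 + R²)) = 2*R*(1 + R²))
K = -41 (K = 7 - 8*18/3 = 7 - ⅓*144 = 7 - 48 = -41)
(B(1 - 1*(-4), 9) + K)² = (2*(1 - 1*(-4))*(1 + (1 - 1*(-4))²) - 41)² = (2*(1 + 4)*(1 + (1 + 4)²) - 41)² = (2*5*(1 + 5²) - 41)² = (2*5*(1 + 25) - 41)² = (2*5*26 - 41)² = (260 - 41)² = 219² = 47961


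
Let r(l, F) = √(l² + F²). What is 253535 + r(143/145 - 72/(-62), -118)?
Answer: 253535 + √281427948509/4495 ≈ 2.5365e+5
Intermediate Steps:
r(l, F) = √(F² + l²)
253535 + r(143/145 - 72/(-62), -118) = 253535 + √((-118)² + (143/145 - 72/(-62))²) = 253535 + √(13924 + (143*(1/145) - 72*(-1/62))²) = 253535 + √(13924 + (143/145 + 36/31)²) = 253535 + √(13924 + (9653/4495)²) = 253535 + √(13924 + 93180409/20205025) = 253535 + √(281427948509/20205025) = 253535 + √281427948509/4495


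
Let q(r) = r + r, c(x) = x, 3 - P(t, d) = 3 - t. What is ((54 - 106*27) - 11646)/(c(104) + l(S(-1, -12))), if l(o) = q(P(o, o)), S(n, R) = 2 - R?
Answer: -219/2 ≈ -109.50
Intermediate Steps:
P(t, d) = t (P(t, d) = 3 - (3 - t) = 3 + (-3 + t) = t)
q(r) = 2*r
l(o) = 2*o
((54 - 106*27) - 11646)/(c(104) + l(S(-1, -12))) = ((54 - 106*27) - 11646)/(104 + 2*(2 - 1*(-12))) = ((54 - 2862) - 11646)/(104 + 2*(2 + 12)) = (-2808 - 11646)/(104 + 2*14) = -14454/(104 + 28) = -14454/132 = -14454*1/132 = -219/2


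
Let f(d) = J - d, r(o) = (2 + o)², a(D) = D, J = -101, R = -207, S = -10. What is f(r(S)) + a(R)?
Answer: -372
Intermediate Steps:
f(d) = -101 - d
f(r(S)) + a(R) = (-101 - (2 - 10)²) - 207 = (-101 - 1*(-8)²) - 207 = (-101 - 1*64) - 207 = (-101 - 64) - 207 = -165 - 207 = -372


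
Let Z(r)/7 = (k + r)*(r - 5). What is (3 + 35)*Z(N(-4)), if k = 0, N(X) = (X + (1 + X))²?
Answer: 573496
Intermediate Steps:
N(X) = (1 + 2*X)²
Z(r) = 7*r*(-5 + r) (Z(r) = 7*((0 + r)*(r - 5)) = 7*(r*(-5 + r)) = 7*r*(-5 + r))
(3 + 35)*Z(N(-4)) = (3 + 35)*(7*(1 + 2*(-4))²*(-5 + (1 + 2*(-4))²)) = 38*(7*(1 - 8)²*(-5 + (1 - 8)²)) = 38*(7*(-7)²*(-5 + (-7)²)) = 38*(7*49*(-5 + 49)) = 38*(7*49*44) = 38*15092 = 573496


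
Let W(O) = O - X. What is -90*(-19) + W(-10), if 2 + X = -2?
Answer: 1704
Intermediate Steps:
X = -4 (X = -2 - 2 = -4)
W(O) = 4 + O (W(O) = O - 1*(-4) = O + 4 = 4 + O)
-90*(-19) + W(-10) = -90*(-19) + (4 - 10) = 1710 - 6 = 1704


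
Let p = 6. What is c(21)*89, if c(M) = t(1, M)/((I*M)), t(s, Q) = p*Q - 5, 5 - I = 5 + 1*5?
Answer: -10769/105 ≈ -102.56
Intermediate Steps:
I = -5 (I = 5 - (5 + 1*5) = 5 - (5 + 5) = 5 - 1*10 = 5 - 10 = -5)
t(s, Q) = -5 + 6*Q (t(s, Q) = 6*Q - 5 = -5 + 6*Q)
c(M) = -(-5 + 6*M)/(5*M) (c(M) = (-5 + 6*M)/((-5*M)) = (-5 + 6*M)*(-1/(5*M)) = -(-5 + 6*M)/(5*M))
c(21)*89 = (-6/5 + 1/21)*89 = -121/105*89 = -10769/105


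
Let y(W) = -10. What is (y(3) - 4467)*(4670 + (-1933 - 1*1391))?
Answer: -6026042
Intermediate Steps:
(y(3) - 4467)*(4670 + (-1933 - 1*1391)) = (-10 - 4467)*(4670 + (-1933 - 1*1391)) = -4477*(4670 + (-1933 - 1391)) = -4477*(4670 - 3324) = -4477*1346 = -6026042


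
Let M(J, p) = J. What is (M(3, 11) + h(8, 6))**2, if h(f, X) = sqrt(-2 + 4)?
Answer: (3 + sqrt(2))**2 ≈ 19.485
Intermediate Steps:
h(f, X) = sqrt(2)
(M(3, 11) + h(8, 6))**2 = (3 + sqrt(2))**2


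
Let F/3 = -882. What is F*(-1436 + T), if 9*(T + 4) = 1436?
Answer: 3388056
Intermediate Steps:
F = -2646 (F = 3*(-882) = -2646)
T = 1400/9 (T = -4 + (⅑)*1436 = -4 + 1436/9 = 1400/9 ≈ 155.56)
F*(-1436 + T) = -2646*(-1436 + 1400/9) = -2646*(-11524/9) = 3388056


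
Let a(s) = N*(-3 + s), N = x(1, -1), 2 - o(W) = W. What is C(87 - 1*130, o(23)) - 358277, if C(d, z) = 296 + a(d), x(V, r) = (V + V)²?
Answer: -358165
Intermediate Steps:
o(W) = 2 - W
x(V, r) = 4*V² (x(V, r) = (2*V)² = 4*V²)
N = 4 (N = 4*1² = 4*1 = 4)
a(s) = -12 + 4*s (a(s) = 4*(-3 + s) = -12 + 4*s)
C(d, z) = 284 + 4*d (C(d, z) = 296 + (-12 + 4*d) = 284 + 4*d)
C(87 - 1*130, o(23)) - 358277 = (284 + 4*(87 - 1*130)) - 358277 = (284 + 4*(87 - 130)) - 358277 = (284 + 4*(-43)) - 358277 = (284 - 172) - 358277 = 112 - 358277 = -358165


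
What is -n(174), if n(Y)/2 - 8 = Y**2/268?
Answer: -16210/67 ≈ -241.94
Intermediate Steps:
n(Y) = 16 + Y**2/134 (n(Y) = 16 + 2*(Y**2/268) = 16 + Y**2/134)
-n(174) = -(16 + (1/134)*174**2) = -(16 + (1/134)*30276) = -(16 + 15138/67) = -1*16210/67 = -16210/67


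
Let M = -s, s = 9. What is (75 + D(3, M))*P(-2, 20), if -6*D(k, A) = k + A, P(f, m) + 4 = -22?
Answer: -1976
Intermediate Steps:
M = -9 (M = -1*9 = -9)
P(f, m) = -26 (P(f, m) = -4 - 22 = -26)
D(k, A) = -A/6 - k/6 (D(k, A) = -(k + A)/6 = -(A + k)/6 = -A/6 - k/6)
(75 + D(3, M))*P(-2, 20) = (75 + (-1/6*(-9) - 1/6*3))*(-26) = (75 + (3/2 - 1/2))*(-26) = (75 + 1)*(-26) = 76*(-26) = -1976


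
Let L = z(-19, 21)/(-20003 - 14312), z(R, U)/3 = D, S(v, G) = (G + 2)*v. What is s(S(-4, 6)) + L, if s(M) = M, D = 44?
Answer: -1098212/34315 ≈ -32.004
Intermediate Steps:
S(v, G) = v*(2 + G) (S(v, G) = (2 + G)*v = v*(2 + G))
z(R, U) = 132 (z(R, U) = 3*44 = 132)
L = -132/34315 (L = 132/(-20003 - 14312) = 132/(-34315) = 132*(-1/34315) = -132/34315 ≈ -0.0038467)
s(S(-4, 6)) + L = -4*(2 + 6) - 132/34315 = -4*8 - 132/34315 = -32 - 132/34315 = -1098212/34315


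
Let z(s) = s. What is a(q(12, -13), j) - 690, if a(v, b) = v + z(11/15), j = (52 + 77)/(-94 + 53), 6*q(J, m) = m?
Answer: -20743/30 ≈ -691.43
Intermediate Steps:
q(J, m) = m/6
j = -129/41 (j = 129/(-41) = 129*(-1/41) = -129/41 ≈ -3.1463)
a(v, b) = 11/15 + v (a(v, b) = v + 11/15 = 11/15 + v)
a(q(12, -13), j) - 690 = (11/15 + (⅙)*(-13)) - 690 = (11/15 - 13/6) - 690 = -43/30 - 690 = -20743/30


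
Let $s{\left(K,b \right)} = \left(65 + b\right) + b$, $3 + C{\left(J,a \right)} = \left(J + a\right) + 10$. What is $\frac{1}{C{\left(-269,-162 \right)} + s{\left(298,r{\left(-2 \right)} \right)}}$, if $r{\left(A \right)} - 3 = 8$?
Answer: $- \frac{1}{337} \approx -0.0029674$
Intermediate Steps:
$C{\left(J,a \right)} = 7 + J + a$ ($C{\left(J,a \right)} = -3 + \left(\left(J + a\right) + 10\right) = -3 + \left(10 + J + a\right) = 7 + J + a$)
$r{\left(A \right)} = 11$ ($r{\left(A \right)} = 3 + 8 = 11$)
$s{\left(K,b \right)} = 65 + 2 b$
$\frac{1}{C{\left(-269,-162 \right)} + s{\left(298,r{\left(-2 \right)} \right)}} = \frac{1}{\left(7 - 269 - 162\right) + \left(65 + 2 \cdot 11\right)} = \frac{1}{-424 + \left(65 + 22\right)} = \frac{1}{-424 + 87} = \frac{1}{-337} = - \frac{1}{337}$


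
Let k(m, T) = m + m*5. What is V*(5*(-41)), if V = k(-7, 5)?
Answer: 8610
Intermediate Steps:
k(m, T) = 6*m (k(m, T) = m + 5*m = 6*m)
V = -42 (V = 6*(-7) = -42)
V*(5*(-41)) = -210*(-41) = -42*(-205) = 8610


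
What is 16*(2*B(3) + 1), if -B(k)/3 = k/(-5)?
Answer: 368/5 ≈ 73.600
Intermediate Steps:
B(k) = 3*k/5 (B(k) = -3*k/(-5) = -3*k*(-1)/5 = -(-3)*k/5 = 3*k/5)
16*(2*B(3) + 1) = 16*(2*((⅗)*3) + 1) = 16*(2*(9/5) + 1) = 16*(18/5 + 1) = 16*(23/5) = 368/5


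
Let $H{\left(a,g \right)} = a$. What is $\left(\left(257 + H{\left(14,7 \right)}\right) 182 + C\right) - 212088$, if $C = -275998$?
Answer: $-438764$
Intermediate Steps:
$\left(\left(257 + H{\left(14,7 \right)}\right) 182 + C\right) - 212088 = \left(\left(257 + 14\right) 182 - 275998\right) - 212088 = \left(271 \cdot 182 - 275998\right) - 212088 = \left(49322 - 275998\right) - 212088 = -226676 - 212088 = -438764$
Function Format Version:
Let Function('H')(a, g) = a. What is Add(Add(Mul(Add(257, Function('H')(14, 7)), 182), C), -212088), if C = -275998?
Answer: -438764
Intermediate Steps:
Add(Add(Mul(Add(257, Function('H')(14, 7)), 182), C), -212088) = Add(Add(Mul(Add(257, 14), 182), -275998), -212088) = Add(Add(Mul(271, 182), -275998), -212088) = Add(Add(49322, -275998), -212088) = Add(-226676, -212088) = -438764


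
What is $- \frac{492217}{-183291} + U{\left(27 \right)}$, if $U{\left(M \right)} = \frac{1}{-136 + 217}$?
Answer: $\frac{13350956}{4948857} \approx 2.6978$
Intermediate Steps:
$U{\left(M \right)} = \frac{1}{81}$
$- \frac{492217}{-183291} + U{\left(27 \right)} = - \frac{492217}{-183291} + \frac{1}{81} = \left(-492217\right) \left(- \frac{1}{183291}\right) + \frac{1}{81} = \frac{492217}{183291} + \frac{1}{81} = \frac{13350956}{4948857}$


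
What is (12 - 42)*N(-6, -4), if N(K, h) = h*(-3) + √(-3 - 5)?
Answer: -360 - 60*I*√2 ≈ -360.0 - 84.853*I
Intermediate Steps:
N(K, h) = -3*h + 2*I*√2 (N(K, h) = -3*h + √(-8) = -3*h + 2*I*√2)
(12 - 42)*N(-6, -4) = (12 - 42)*(-3*(-4) + 2*I*√2) = -30*(12 + 2*I*√2) = -360 - 60*I*√2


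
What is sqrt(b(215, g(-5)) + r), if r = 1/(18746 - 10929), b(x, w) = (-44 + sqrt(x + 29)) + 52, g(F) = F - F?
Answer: sqrt(488851729 + 122210978*sqrt(61))/7817 ≈ 4.8601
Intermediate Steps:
g(F) = 0
b(x, w) = 8 + sqrt(29 + x) (b(x, w) = (-44 + sqrt(29 + x)) + 52 = 8 + sqrt(29 + x))
r = 1/7817 ≈ 0.00012793
sqrt(b(215, g(-5)) + r) = sqrt((8 + sqrt(29 + 215)) + 1/7817) = sqrt((8 + sqrt(244)) + 1/7817) = sqrt((8 + 2*sqrt(61)) + 1/7817) = sqrt(62537/7817 + 2*sqrt(61))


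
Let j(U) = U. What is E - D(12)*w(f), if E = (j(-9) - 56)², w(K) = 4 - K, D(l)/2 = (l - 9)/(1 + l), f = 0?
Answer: 54901/13 ≈ 4223.2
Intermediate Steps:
D(l) = 2*(-9 + l)/(1 + l) (D(l) = 2*((l - 9)/(1 + l)) = 2*((-9 + l)/(1 + l)) = 2*(-9 + l)/(1 + l))
E = 4225 (E = (-9 - 56)² = (-65)² = 4225)
E - D(12)*w(f) = 4225 - 2*(-9 + 12)/(1 + 12)*(4 - 1*0) = 4225 - 2*3/13*(4 + 0) = 4225 - 2*(1/13)*3*4 = 4225 - 6*4/13 = 4225 - 1*24/13 = 4225 - 24/13 = 54901/13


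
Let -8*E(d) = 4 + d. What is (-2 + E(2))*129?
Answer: -1419/4 ≈ -354.75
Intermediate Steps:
E(d) = -1/2 - d/8 (E(d) = -(4 + d)/8 = -1/2 - d/8)
(-2 + E(2))*129 = (-2 + (-1/2 - 1/8*2))*129 = (-2 + (-1/2 - 1/4))*129 = (-2 - 3/4)*129 = -11/4*129 = -1419/4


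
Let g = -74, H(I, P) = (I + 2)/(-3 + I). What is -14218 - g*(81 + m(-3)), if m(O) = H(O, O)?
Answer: -24635/3 ≈ -8211.7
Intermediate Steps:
H(I, P) = (2 + I)/(-3 + I)
m(O) = (2 + O)/(-3 + O)
-14218 - g*(81 + m(-3)) = -14218 - (-74)*(81 + (2 - 3)/(-3 - 3)) = -14218 - (-74)*(81 - 1/(-6)) = -14218 - (-74)*(81 - 1/6*(-1)) = -14218 - (-74)*(81 + 1/6) = -14218 - (-74)*487/6 = -14218 - 1*(-18019/3) = -14218 + 18019/3 = -24635/3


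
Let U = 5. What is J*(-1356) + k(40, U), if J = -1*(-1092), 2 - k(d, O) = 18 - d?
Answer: -1480728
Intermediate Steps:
k(d, O) = -16 + d (k(d, O) = 2 - (18 - d) = 2 + (-18 + d) = -16 + d)
J = 1092
J*(-1356) + k(40, U) = 1092*(-1356) + (-16 + 40) = -1480752 + 24 = -1480728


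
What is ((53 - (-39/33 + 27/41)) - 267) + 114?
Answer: -44864/451 ≈ -99.477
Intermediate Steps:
((53 - (-39/33 + 27/41)) - 267) + 114 = ((53 - (-39*1/33 + 27*(1/41))) - 267) + 114 = ((53 - (-13/11 + 27/41)) - 267) + 114 = ((53 - 1*(-236/451)) - 267) + 114 = ((53 + 236/451) - 267) + 114 = (24139/451 - 267) + 114 = -96278/451 + 114 = -44864/451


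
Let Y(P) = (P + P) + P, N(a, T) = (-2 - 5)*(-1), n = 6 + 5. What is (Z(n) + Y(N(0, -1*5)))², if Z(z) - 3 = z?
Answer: 1225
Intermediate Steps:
n = 11
Z(z) = 3 + z
N(a, T) = 7 (N(a, T) = -7*(-1) = 7)
Y(P) = 3*P (Y(P) = 2*P + P = 3*P)
(Z(n) + Y(N(0, -1*5)))² = ((3 + 11) + 3*7)² = (14 + 21)² = 35² = 1225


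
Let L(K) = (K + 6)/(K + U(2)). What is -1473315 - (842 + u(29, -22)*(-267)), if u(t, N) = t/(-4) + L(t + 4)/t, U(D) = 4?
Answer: -6335348431/4292 ≈ -1.4761e+6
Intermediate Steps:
L(K) = (6 + K)/(4 + K) (L(K) = (K + 6)/(K + 4) = (6 + K)/(4 + K))
u(t, N) = -t/4 + (10 + t)/(t*(8 + t)) (u(t, N) = t/(-4) + ((6 + (t + 4))/(4 + (t + 4)))/t = t*(-¼) + ((6 + (4 + t))/(4 + (4 + t)))/t = -t/4 + ((10 + t)/(8 + t))/t = -t/4 + (10 + t)/(t*(8 + t)))
-1473315 - (842 + u(29, -22)*(-267)) = -1473315 - (842 + ((10 + 29 - ¼*29²*(8 + 29))/(29*(8 + 29)))*(-267)) = -1473315 - (842 + ((1/29)*(10 + 29 - ¼*841*37)/37)*(-267)) = -1473315 - (842 + ((1/29)*(1/37)*(10 + 29 - 31117/4))*(-267)) = -1473315 - (842 + ((1/29)*(1/37)*(-30961/4))*(-267)) = -1473315 - (842 - 30961/4292*(-267)) = -1473315 - (842 + 8266587/4292) = -1473315 - 1*11880451/4292 = -1473315 - 11880451/4292 = -6335348431/4292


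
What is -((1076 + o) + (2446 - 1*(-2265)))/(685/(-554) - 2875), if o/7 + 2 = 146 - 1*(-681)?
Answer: 2135116/531145 ≈ 4.0198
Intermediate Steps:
o = 5775 (o = -14 + 7*(146 - 1*(-681)) = -14 + 7*(146 + 681) = -14 + 7*827 = -14 + 5789 = 5775)
-((1076 + o) + (2446 - 1*(-2265)))/(685/(-554) - 2875) = -((1076 + 5775) + (2446 - 1*(-2265)))/(685/(-554) - 2875) = -(6851 + (2446 + 2265))/(685*(-1/554) - 2875) = -(6851 + 4711)/(-685/554 - 2875) = -11562/(-1593435/554) = -11562*(-554)/1593435 = -1*(-2135116/531145) = 2135116/531145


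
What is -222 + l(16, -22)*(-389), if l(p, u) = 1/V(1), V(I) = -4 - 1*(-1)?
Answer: -277/3 ≈ -92.333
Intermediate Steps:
V(I) = -3 (V(I) = -4 + 1 = -3)
l(p, u) = -1/3 (l(p, u) = 1/(-3) = -1/3)
-222 + l(16, -22)*(-389) = -222 - 1/3*(-389) = -222 + 389/3 = -277/3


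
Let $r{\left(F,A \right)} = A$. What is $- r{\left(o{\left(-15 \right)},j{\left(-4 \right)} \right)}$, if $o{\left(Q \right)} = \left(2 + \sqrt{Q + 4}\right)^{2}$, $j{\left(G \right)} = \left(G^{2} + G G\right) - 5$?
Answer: $-27$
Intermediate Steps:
$j{\left(G \right)} = -5 + 2 G^{2}$ ($j{\left(G \right)} = \left(G^{2} + G^{2}\right) - 5 = 2 G^{2} - 5 = -5 + 2 G^{2}$)
$o{\left(Q \right)} = \left(2 + \sqrt{4 + Q}\right)^{2}$
$- r{\left(o{\left(-15 \right)},j{\left(-4 \right)} \right)} = - (-5 + 2 \left(-4\right)^{2}) = - (-5 + 2 \cdot 16) = - (-5 + 32) = \left(-1\right) 27 = -27$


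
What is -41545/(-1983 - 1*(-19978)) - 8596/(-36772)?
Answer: -68650386/33085607 ≈ -2.0749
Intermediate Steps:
-41545/(-1983 - 1*(-19978)) - 8596/(-36772) = -41545/(-1983 + 19978) - 8596*(-1/36772) = -41545/17995 + 2149/9193 = -41545*1/17995 + 2149/9193 = -8309/3599 + 2149/9193 = -68650386/33085607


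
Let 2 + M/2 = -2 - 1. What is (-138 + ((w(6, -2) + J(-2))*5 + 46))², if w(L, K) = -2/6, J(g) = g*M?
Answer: 361/9 ≈ 40.111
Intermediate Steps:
M = -10 (M = -4 + 2*(-2 - 1) = -4 + 2*(-3) = -4 - 6 = -10)
J(g) = -10*g (J(g) = g*(-10) = -10*g)
w(L, K) = -⅓ (w(L, K) = -2*⅙ = -⅓)
(-138 + ((w(6, -2) + J(-2))*5 + 46))² = (-138 + ((-⅓ - 10*(-2))*5 + 46))² = (-138 + ((-⅓ + 20)*5 + 46))² = (-138 + ((59/3)*5 + 46))² = (-138 + (295/3 + 46))² = (-138 + 433/3)² = (19/3)² = 361/9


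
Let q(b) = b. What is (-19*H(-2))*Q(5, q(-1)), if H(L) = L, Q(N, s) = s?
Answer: -38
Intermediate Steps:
(-19*H(-2))*Q(5, q(-1)) = -19*(-2)*(-1) = 38*(-1) = -38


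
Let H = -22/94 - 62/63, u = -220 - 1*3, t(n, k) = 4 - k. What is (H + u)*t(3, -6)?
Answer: -6639100/2961 ≈ -2242.2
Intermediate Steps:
u = -223 (u = -220 - 3 = -223)
H = -3607/2961 (H = -22*1/94 - 62*1/63 = -11/47 - 62/63 = -3607/2961 ≈ -1.2182)
(H + u)*t(3, -6) = (-3607/2961 - 223)*(4 - 1*(-6)) = -663910*(4 + 6)/2961 = -663910/2961*10 = -6639100/2961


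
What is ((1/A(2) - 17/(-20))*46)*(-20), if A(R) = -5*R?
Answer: -690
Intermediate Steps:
((1/A(2) - 17/(-20))*46)*(-20) = ((1/(-5*2) - 17/(-20))*46)*(-20) = ((1/(-10) - 17*(-1/20))*46)*(-20) = ((1*(-1/10) + 17/20)*46)*(-20) = ((-1/10 + 17/20)*46)*(-20) = ((3/4)*46)*(-20) = (69/2)*(-20) = -690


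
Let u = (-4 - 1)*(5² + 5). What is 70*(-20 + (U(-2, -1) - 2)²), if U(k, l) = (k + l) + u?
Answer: 1680350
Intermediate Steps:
u = -150 (u = -5*(25 + 5) = -5*30 = -150)
U(k, l) = -150 + k + l (U(k, l) = (k + l) - 150 = -150 + k + l)
70*(-20 + (U(-2, -1) - 2)²) = 70*(-20 + ((-150 - 2 - 1) - 2)²) = 70*(-20 + (-153 - 2)²) = 70*(-20 + (-155)²) = 70*(-20 + 24025) = 70*24005 = 1680350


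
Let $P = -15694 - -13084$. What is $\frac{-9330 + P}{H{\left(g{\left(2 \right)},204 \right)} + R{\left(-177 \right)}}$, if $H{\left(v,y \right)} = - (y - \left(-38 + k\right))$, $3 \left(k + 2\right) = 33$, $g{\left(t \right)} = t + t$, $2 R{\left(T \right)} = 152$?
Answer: $\frac{11940}{157} \approx 76.051$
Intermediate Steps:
$R{\left(T \right)} = 76$ ($R{\left(T \right)} = \frac{1}{2} \cdot 152 = 76$)
$g{\left(t \right)} = 2 t$
$k = 9$ ($k = -2 + \frac{1}{3} \cdot 33 = -2 + 11 = 9$)
$P = -2610$ ($P = -15694 + 13084 = -2610$)
$H{\left(v,y \right)} = -29 - y$ ($H{\left(v,y \right)} = - (y + \left(38 - 9\right)) = - (y + 29) = - (29 + y) = -29 - y$)
$\frac{-9330 + P}{H{\left(g{\left(2 \right)},204 \right)} + R{\left(-177 \right)}} = \frac{-9330 - 2610}{\left(-29 - 204\right) + 76} = - \frac{11940}{\left(-29 - 204\right) + 76} = - \frac{11940}{-233 + 76} = - \frac{11940}{-157} = \left(-11940\right) \left(- \frac{1}{157}\right) = \frac{11940}{157}$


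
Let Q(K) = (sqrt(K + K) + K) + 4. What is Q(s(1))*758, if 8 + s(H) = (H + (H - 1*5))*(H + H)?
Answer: -7580 + 1516*I*sqrt(7) ≈ -7580.0 + 4011.0*I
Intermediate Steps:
s(H) = -8 + 2*H*(-5 + 2*H) (s(H) = -8 + (H + (H - 1*5))*(H + H) = -8 + (H + (H - 5))*(2*H) = -8 + (H + (-5 + H))*(2*H) = -8 + (-5 + 2*H)*(2*H) = -8 + 2*H*(-5 + 2*H))
Q(K) = 4 + K + sqrt(2)*sqrt(K) (Q(K) = (sqrt(2*K) + K) + 4 = (sqrt(2)*sqrt(K) + K) + 4 = (K + sqrt(2)*sqrt(K)) + 4 = 4 + K + sqrt(2)*sqrt(K))
Q(s(1))*758 = (4 + (-8 - 10*1 + 4*1**2) + sqrt(2)*sqrt(-8 - 10*1 + 4*1**2))*758 = (4 + (-8 - 10 + 4*1) + sqrt(2)*sqrt(-8 - 10 + 4*1))*758 = (4 + (-8 - 10 + 4) + sqrt(2)*sqrt(-8 - 10 + 4))*758 = (4 - 14 + sqrt(2)*sqrt(-14))*758 = (4 - 14 + sqrt(2)*(I*sqrt(14)))*758 = (4 - 14 + 2*I*sqrt(7))*758 = (-10 + 2*I*sqrt(7))*758 = -7580 + 1516*I*sqrt(7)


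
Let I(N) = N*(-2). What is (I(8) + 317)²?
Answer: 90601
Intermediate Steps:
I(N) = -2*N
(I(8) + 317)² = (-2*8 + 317)² = (-16 + 317)² = 301² = 90601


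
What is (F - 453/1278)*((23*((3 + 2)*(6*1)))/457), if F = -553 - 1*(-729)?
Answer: 8604875/32447 ≈ 265.20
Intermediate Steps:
F = 176 (F = -553 + 729 = 176)
(F - 453/1278)*((23*((3 + 2)*(6*1)))/457) = (176 - 453/1278)*((23*((3 + 2)*(6*1)))/457) = (176 - 453*1/1278)*((23*(5*6))*(1/457)) = (176 - 151/426)*((23*30)*(1/457)) = 74825*(690*(1/457))/426 = (74825/426)*(690/457) = 8604875/32447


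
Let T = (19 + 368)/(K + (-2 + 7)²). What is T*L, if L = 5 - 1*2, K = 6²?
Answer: 1161/61 ≈ 19.033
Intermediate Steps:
K = 36
T = 387/61 (T = (19 + 368)/(36 + (-2 + 7)²) = 387/(36 + 5²) = 387/(36 + 25) = 387/61 ≈ 6.3443)
L = 3 (L = 5 - 2 = 3)
T*L = (387/61)*3 = 1161/61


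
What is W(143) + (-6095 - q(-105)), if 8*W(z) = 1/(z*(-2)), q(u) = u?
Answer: -13705121/2288 ≈ -5990.0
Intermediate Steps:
W(z) = -1/(16*z) (W(z) = (1/(z*(-2)))/8 = (-½/z)/8 = (-1/(2*z))/8 = -1/(16*z))
W(143) + (-6095 - q(-105)) = -1/16/143 + (-6095 - 1*(-105)) = -1/16*1/143 + (-6095 + 105) = -1/2288 - 5990 = -13705121/2288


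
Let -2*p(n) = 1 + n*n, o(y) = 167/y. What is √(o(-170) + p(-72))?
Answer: 3*I*√2081990/85 ≈ 50.926*I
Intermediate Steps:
p(n) = -½ - n²/2 (p(n) = -(1 + n*n)/2 = -(1 + n²)/2 = -½ - n²/2)
√(o(-170) + p(-72)) = √(167/(-170) + (-½ - ½*(-72)²)) = √(167*(-1/170) + (-½ - ½*5184)) = √(-167/170 + (-½ - 2592)) = √(-167/170 - 5185/2) = √(-220446/85) = 3*I*√2081990/85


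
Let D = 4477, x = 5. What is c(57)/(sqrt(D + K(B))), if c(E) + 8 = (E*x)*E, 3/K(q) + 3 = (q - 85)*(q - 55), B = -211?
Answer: 16237*sqrt(6938102418763)/176243822 ≈ 242.67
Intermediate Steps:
K(q) = 3/(-3 + (-85 + q)*(-55 + q)) (K(q) = 3/(-3 + (q - 85)*(q - 55)) = 3/(-3 + (-85 + q)*(-55 + q)))
c(E) = -8 + 5*E**2 (c(E) = -8 + (E*5)*E = -8 + (5*E)*E = -8 + 5*E**2)
c(57)/(sqrt(D + K(B))) = (-8 + 5*57**2)/(sqrt(4477 + 3/(4672 + (-211)**2 - 140*(-211)))) = (-8 + 5*3249)/(sqrt(4477 + 3/(4672 + 44521 + 29540))) = (-8 + 16245)/(sqrt(4477 + 3/78733)) = 16237/(sqrt(4477 + 3*(1/78733))) = 16237/(sqrt(4477 + 3/78733)) = 16237/(sqrt(352487644/78733)) = 16237/((2*sqrt(6938102418763)/78733)) = 16237*(sqrt(6938102418763)/176243822) = 16237*sqrt(6938102418763)/176243822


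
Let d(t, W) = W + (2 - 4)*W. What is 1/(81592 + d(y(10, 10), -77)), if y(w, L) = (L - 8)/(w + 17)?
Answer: 1/81669 ≈ 1.2245e-5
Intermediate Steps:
y(w, L) = (-8 + L)/(17 + w)
d(t, W) = -W (d(t, W) = W - 2*W = -W)
1/(81592 + d(y(10, 10), -77)) = 1/(81592 - 1*(-77)) = 1/(81592 + 77) = 1/81669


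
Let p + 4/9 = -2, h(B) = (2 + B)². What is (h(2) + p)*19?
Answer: 2318/9 ≈ 257.56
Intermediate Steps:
p = -22/9 (p = -4/9 - 2 = -22/9 ≈ -2.4444)
(h(2) + p)*19 = ((2 + 2)² - 22/9)*19 = (4² - 22/9)*19 = (16 - 22/9)*19 = (122/9)*19 = 2318/9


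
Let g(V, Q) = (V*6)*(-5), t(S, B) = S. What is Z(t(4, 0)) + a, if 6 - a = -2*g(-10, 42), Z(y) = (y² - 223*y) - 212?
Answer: -482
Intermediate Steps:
g(V, Q) = -30*V (g(V, Q) = (6*V)*(-5) = -30*V)
Z(y) = -212 + y² - 223*y
a = 606 (a = 6 - (-2)*(-30*(-10)) = 6 - (-2)*300 = 6 - 1*(-600) = 6 + 600 = 606)
Z(t(4, 0)) + a = (-212 + 4² - 223*4) + 606 = (-212 + 16 - 892) + 606 = -1088 + 606 = -482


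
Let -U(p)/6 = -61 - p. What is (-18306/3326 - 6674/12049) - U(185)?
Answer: -29696714171/20037487 ≈ -1482.1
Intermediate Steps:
U(p) = 366 + 6*p (U(p) = -6*(-61 - p) = 366 + 6*p)
(-18306/3326 - 6674/12049) - U(185) = (-18306/3326 - 6674/12049) - (366 + 6*185) = (-18306*1/3326 - 6674*1/12049) - (366 + 1110) = (-9153/1663 - 6674/12049) - 1*1476 = -121383359/20037487 - 1476 = -29696714171/20037487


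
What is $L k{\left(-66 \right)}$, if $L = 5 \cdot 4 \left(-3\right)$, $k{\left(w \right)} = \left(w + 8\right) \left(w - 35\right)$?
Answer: $-351480$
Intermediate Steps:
$k{\left(w \right)} = \left(-35 + w\right) \left(8 + w\right)$ ($k{\left(w \right)} = \left(8 + w\right) \left(-35 + w\right) = \left(-35 + w\right) \left(8 + w\right)$)
$L = -60$ ($L = 20 \left(-3\right) = -60$)
$L k{\left(-66 \right)} = - 60 \left(-280 + \left(-66\right)^{2} - -1782\right) = - 60 \left(-280 + 4356 + 1782\right) = \left(-60\right) 5858 = -351480$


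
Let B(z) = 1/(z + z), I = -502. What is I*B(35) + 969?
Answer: 33664/35 ≈ 961.83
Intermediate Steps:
B(z) = 1/(2*z)
I*B(35) + 969 = -251/35 + 969 = 33664/35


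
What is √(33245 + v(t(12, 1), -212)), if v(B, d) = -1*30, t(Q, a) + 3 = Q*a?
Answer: √33215 ≈ 182.25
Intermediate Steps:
t(Q, a) = -3 + Q*a
v(B, d) = -30
√(33245 + v(t(12, 1), -212)) = √(33245 - 30) = √33215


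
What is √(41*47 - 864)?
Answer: √1063 ≈ 32.604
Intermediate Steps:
√(41*47 - 864) = √(1927 - 864) = √1063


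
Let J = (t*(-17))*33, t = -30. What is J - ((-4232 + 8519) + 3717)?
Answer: 8826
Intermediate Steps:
J = 16830 (J = -30*(-17)*33 = 510*33 = 16830)
J - ((-4232 + 8519) + 3717) = 16830 - ((-4232 + 8519) + 3717) = 16830 - (4287 + 3717) = 16830 - 1*8004 = 16830 - 8004 = 8826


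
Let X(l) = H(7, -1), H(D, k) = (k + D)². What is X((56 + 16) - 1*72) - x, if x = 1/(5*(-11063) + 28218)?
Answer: 975493/27097 ≈ 36.000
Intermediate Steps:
H(D, k) = (D + k)²
X(l) = 36 (X(l) = (7 - 1)² = 6² = 36)
x = -1/27097 (x = 1/(-55315 + 28218) = 1/(-27097) = -1/27097 ≈ -3.6904e-5)
X((56 + 16) - 1*72) - x = 36 - 1*(-1/27097) = 36 + 1/27097 = 975493/27097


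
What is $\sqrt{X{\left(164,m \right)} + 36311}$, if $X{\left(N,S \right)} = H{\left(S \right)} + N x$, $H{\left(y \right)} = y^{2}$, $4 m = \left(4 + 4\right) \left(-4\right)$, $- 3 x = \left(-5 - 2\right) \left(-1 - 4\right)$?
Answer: $\frac{\sqrt{310155}}{3} \approx 185.64$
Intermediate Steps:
$x = - \frac{35}{3}$ ($x = - \frac{\left(-5 - 2\right) \left(-1 - 4\right)}{3} = - \frac{\left(-7\right) \left(-5\right)}{3} = \left(- \frac{1}{3}\right) 35 = - \frac{35}{3} \approx -11.667$)
$m = -8$ ($m = \frac{\left(4 + 4\right) \left(-4\right)}{4} = \frac{8 \left(-4\right)}{4} = \frac{1}{4} \left(-32\right) = -8$)
$X{\left(N,S \right)} = S^{2} - \frac{35 N}{3}$ ($X{\left(N,S \right)} = S^{2} + N \left(- \frac{35}{3}\right) = S^{2} - \frac{35 N}{3}$)
$\sqrt{X{\left(164,m \right)} + 36311} = \sqrt{\left(\left(-8\right)^{2} - \frac{5740}{3}\right) + 36311} = \sqrt{\left(64 - \frac{5740}{3}\right) + 36311} = \sqrt{- \frac{5548}{3} + 36311} = \sqrt{\frac{103385}{3}} = \frac{\sqrt{310155}}{3}$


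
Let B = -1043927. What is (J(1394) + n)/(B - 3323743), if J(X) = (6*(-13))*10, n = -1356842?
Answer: 678811/2183835 ≈ 0.31083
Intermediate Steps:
J(X) = -780 (J(X) = -78*10 = -780)
(J(1394) + n)/(B - 3323743) = (-780 - 1356842)/(-1043927 - 3323743) = -1357622/(-4367670) = -1357622*(-1/4367670) = 678811/2183835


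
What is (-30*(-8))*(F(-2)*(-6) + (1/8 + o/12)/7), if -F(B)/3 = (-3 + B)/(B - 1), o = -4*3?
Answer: 7170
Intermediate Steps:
o = -12
F(B) = -3*(-3 + B)/(-1 + B) (F(B) = -3*(-3 + B)/(B - 1) = -3*(-3 + B)/(-1 + B))
(-30*(-8))*(F(-2)*(-6) + (1/8 + o/12)/7) = (-30*(-8))*((3*(3 - 1*(-2))/(-1 - 2))*(-6) + (1/8 - 12/12)/7) = 240*((3*(3 + 2)/(-3))*(-6) + (1*(1/8) - 12*1/12)*(1/7)) = 240*((3*(-1/3)*5)*(-6) + (1/8 - 1)*(1/7)) = 240*(-5*(-6) - 7/8*1/7) = 240*(30 - 1/8) = 240*(239/8) = 7170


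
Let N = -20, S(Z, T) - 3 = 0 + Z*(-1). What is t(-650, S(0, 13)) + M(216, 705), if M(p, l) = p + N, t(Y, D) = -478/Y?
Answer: 63939/325 ≈ 196.74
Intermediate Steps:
S(Z, T) = 3 - Z (S(Z, T) = 3 + (0 + Z*(-1)) = 3 + (0 - Z) = 3 - Z)
M(p, l) = -20 + p (M(p, l) = p - 20 = -20 + p)
t(-650, S(0, 13)) + M(216, 705) = -478/(-650) + (-20 + 216) = -478*(-1/650) + 196 = 239/325 + 196 = 63939/325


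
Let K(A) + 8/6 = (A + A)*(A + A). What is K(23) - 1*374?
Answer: 5222/3 ≈ 1740.7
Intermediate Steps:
K(A) = -4/3 + 4*A² (K(A) = -4/3 + (A + A)*(A + A) = -4/3 + (2*A)*(2*A) = -4/3 + 4*A²)
K(23) - 1*374 = (-4/3 + 4*23²) - 1*374 = (-4/3 + 4*529) - 374 = (-4/3 + 2116) - 374 = 6344/3 - 374 = 5222/3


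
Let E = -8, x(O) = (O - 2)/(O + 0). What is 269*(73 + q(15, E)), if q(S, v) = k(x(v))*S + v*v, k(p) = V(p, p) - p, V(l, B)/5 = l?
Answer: 57028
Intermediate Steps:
x(O) = (-2 + O)/O
V(l, B) = 5*l
k(p) = 4*p (k(p) = 5*p - p = 4*p)
q(S, v) = v**2 + 4*S*(-2 + v)/v (q(S, v) = (4*((-2 + v)/v))*S + v*v = (4*(-2 + v)/v)*S + v**2 = 4*S*(-2 + v)/v + v**2 = v**2 + 4*S*(-2 + v)/v)
269*(73 + q(15, E)) = 269*(73 + ((-8)**3 + 4*15*(-2 - 8))/(-8)) = 269*(73 - (-512 + 4*15*(-10))/8) = 269*(73 - (-512 - 600)/8) = 269*(73 - 1/8*(-1112)) = 269*(73 + 139) = 269*212 = 57028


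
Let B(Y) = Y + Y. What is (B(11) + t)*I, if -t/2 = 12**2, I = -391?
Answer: 104006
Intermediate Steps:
B(Y) = 2*Y
t = -288 (t = -2*12**2 = -2*144 = -288)
(B(11) + t)*I = (2*11 - 288)*(-391) = (22 - 288)*(-391) = -266*(-391) = 104006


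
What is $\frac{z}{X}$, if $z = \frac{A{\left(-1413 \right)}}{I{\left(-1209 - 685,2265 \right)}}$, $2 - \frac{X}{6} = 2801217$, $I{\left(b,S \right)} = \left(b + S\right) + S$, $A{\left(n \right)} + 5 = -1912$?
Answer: $\frac{639}{14768005480} \approx 4.3269 \cdot 10^{-8}$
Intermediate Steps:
$A{\left(n \right)} = -1917$ ($A{\left(n \right)} = -5 - 1912 = -1917$)
$I{\left(b,S \right)} = b + 2 S$ ($I{\left(b,S \right)} = \left(S + b\right) + S = b + 2 S$)
$X = -16807290$ ($X = 12 - 16807302 = -16807290$)
$z = - \frac{1917}{2636}$ ($z = - \frac{1917}{\left(-1209 - 685\right) + 2 \cdot 2265} = - \frac{1917}{\left(-1209 - 685\right) + 4530} = - \frac{1917}{-1894 + 4530} = - \frac{1917}{2636} \approx -0.72724$)
$\frac{z}{X} = - \frac{1917}{2636 \left(-16807290\right)} = \left(- \frac{1917}{2636}\right) \left(- \frac{1}{16807290}\right) = \frac{639}{14768005480}$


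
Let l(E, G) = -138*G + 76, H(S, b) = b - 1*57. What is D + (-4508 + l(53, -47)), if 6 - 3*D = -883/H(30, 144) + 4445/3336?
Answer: 597569983/290232 ≈ 2058.9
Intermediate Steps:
H(S, b) = -57 + b (H(S, b) = b - 57 = -57 + b)
l(E, G) = 76 - 138*G
D = 1433455/290232 (D = 2 - (-883/(-57 + 144) + 4445/3336)/3 = 2 - (-883/87 + 4445*(1/3336))/3 = 2 - (-883*1/87 + 4445/3336)/3 = 2 - (-883/87 + 4445/3336)/3 = 2 - 1/3*(-852991/96744) = 2 + 852991/290232 = 1433455/290232 ≈ 4.9390)
D + (-4508 + l(53, -47)) = 1433455/290232 + (-4508 + (76 - 138*(-47))) = 1433455/290232 + (-4508 + (76 + 6486)) = 1433455/290232 + (-4508 + 6562) = 1433455/290232 + 2054 = 597569983/290232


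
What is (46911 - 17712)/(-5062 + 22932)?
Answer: 29199/17870 ≈ 1.6340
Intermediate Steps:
(46911 - 17712)/(-5062 + 22932) = 29199/17870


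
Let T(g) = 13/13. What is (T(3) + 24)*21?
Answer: 525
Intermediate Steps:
T(g) = 1 (T(g) = 13*(1/13) = 1)
(T(3) + 24)*21 = (1 + 24)*21 = 25*21 = 525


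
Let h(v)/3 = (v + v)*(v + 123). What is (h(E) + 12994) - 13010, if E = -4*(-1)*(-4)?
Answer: -10288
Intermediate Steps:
E = -16 (E = 4*(-4) = -16)
h(v) = 6*v*(123 + v) (h(v) = 3*((v + v)*(v + 123)) = 3*((2*v)*(123 + v)) = 3*(2*v*(123 + v)) = 6*v*(123 + v))
(h(E) + 12994) - 13010 = (6*(-16)*(123 - 16) + 12994) - 13010 = (6*(-16)*107 + 12994) - 13010 = (-10272 + 12994) - 13010 = 2722 - 13010 = -10288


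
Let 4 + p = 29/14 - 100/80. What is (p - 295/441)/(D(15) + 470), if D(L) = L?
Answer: -6787/855540 ≈ -0.0079330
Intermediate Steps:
p = -89/28 (p = -4 + (29/14 - 100/80) = -4 + (29*(1/14) - 100*1/80) = -4 + (29/14 - 5/4) = -4 + 23/28 = -89/28 ≈ -3.1786)
(p - 295/441)/(D(15) + 470) = (-89/28 - 295/441)/(15 + 470) = (-89/28 - 295*1/441)/485 = (-89/28 - 295/441)*(1/485) = -6787/1764*1/485 = -6787/855540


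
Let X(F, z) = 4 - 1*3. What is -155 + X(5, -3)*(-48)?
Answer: -203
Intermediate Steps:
X(F, z) = 1 (X(F, z) = 4 - 3 = 1)
-155 + X(5, -3)*(-48) = -155 + 1*(-48) = -155 - 48 = -203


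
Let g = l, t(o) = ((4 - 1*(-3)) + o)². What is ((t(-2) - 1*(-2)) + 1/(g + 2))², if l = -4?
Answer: 2809/4 ≈ 702.25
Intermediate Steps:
t(o) = (7 + o)² (t(o) = ((4 + 3) + o)² = (7 + o)²)
g = -4
((t(-2) - 1*(-2)) + 1/(g + 2))² = (((7 - 2)² - 1*(-2)) + 1/(-4 + 2))² = ((5² + 2) + 1/(-2))² = ((25 + 2) - ½)² = (27 - ½)² = (53/2)² = 2809/4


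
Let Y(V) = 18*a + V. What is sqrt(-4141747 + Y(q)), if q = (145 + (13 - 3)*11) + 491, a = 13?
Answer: I*sqrt(4140767) ≈ 2034.9*I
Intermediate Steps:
q = 746 (q = (145 + 10*11) + 491 = (145 + 110) + 491 = 255 + 491 = 746)
Y(V) = 234 + V (Y(V) = 18*13 + V = 234 + V)
sqrt(-4141747 + Y(q)) = sqrt(-4141747 + (234 + 746)) = sqrt(-4141747 + 980) = sqrt(-4140767) = I*sqrt(4140767)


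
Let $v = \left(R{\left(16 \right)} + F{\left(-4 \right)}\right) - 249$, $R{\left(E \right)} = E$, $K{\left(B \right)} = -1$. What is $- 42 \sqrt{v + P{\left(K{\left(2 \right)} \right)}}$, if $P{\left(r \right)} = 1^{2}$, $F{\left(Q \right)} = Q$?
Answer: $- 84 i \sqrt{59} \approx - 645.22 i$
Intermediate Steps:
$v = -237$ ($v = \left(16 - 4\right) - 249 = 12 - 249 = -237$)
$P{\left(r \right)} = 1$
$- 42 \sqrt{v + P{\left(K{\left(2 \right)} \right)}} = - 42 \sqrt{-237 + 1} = - 42 \sqrt{-236} = - 42 \cdot 2 i \sqrt{59} = - 84 i \sqrt{59}$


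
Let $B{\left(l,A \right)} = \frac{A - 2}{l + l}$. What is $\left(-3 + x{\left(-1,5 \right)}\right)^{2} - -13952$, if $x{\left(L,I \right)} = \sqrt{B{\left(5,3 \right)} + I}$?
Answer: $\frac{139661}{10} - \frac{3 \sqrt{510}}{5} \approx 13953.0$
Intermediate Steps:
$B{\left(l,A \right)} = \frac{-2 + A}{2 l}$
$x{\left(L,I \right)} = \sqrt{\frac{1}{10} + I}$ ($x{\left(L,I \right)} = \sqrt{\frac{-2 + 3}{2 \cdot 5} + I} = \sqrt{\frac{1}{2} \cdot \frac{1}{5} \cdot 1 + I} = \sqrt{\frac{1}{10} + I}$)
$\left(-3 + x{\left(-1,5 \right)}\right)^{2} - -13952 = \left(-3 + \frac{\sqrt{10 + 100 \cdot 5}}{10}\right)^{2} - -13952 = \left(-3 + \frac{\sqrt{10 + 500}}{10}\right)^{2} + 13952 = \left(-3 + \frac{\sqrt{510}}{10}\right)^{2} + 13952 = 13952 + \left(-3 + \frac{\sqrt{510}}{10}\right)^{2}$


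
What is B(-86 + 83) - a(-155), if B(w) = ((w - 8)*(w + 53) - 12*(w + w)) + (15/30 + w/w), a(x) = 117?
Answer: -1187/2 ≈ -593.50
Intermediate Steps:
B(w) = 3/2 - 24*w + (-8 + w)*(53 + w) (B(w) = ((-8 + w)*(53 + w) - 24*w) + (15*(1/30) + 1) = ((-8 + w)*(53 + w) - 24*w) + (½ + 1) = (-24*w + (-8 + w)*(53 + w)) + 3/2 = 3/2 - 24*w + (-8 + w)*(53 + w))
B(-86 + 83) - a(-155) = (-845/2 + (-86 + 83)² + 21*(-86 + 83)) - 1*117 = (-845/2 + (-3)² + 21*(-3)) - 117 = (-845/2 + 9 - 63) - 117 = -953/2 - 117 = -1187/2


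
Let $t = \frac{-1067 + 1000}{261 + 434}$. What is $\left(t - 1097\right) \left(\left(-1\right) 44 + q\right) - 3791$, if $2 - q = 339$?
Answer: $\frac{287870897}{695} \approx 4.142 \cdot 10^{5}$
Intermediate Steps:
$t = - \frac{67}{695} \approx -0.096403$
$q = -337$ ($q = 2 - 339 = -337$)
$\left(t - 1097\right) \left(\left(-1\right) 44 + q\right) - 3791 = \left(- \frac{67}{695} - 1097\right) \left(\left(-1\right) 44 - 337\right) - 3791 = - \frac{762482 \left(-44 - 337\right)}{695} - 3791 = \left(- \frac{762482}{695}\right) \left(-381\right) - 3791 = \frac{290505642}{695} - 3791 = \frac{287870897}{695}$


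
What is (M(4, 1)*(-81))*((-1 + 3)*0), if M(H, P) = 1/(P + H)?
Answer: 0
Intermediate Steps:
M(H, P) = 1/(H + P)
(M(4, 1)*(-81))*((-1 + 3)*0) = (-81/(4 + 1))*((-1 + 3)*0) = (-81/5)*(2*0) = ((1/5)*(-81))*0 = -81/5*0 = 0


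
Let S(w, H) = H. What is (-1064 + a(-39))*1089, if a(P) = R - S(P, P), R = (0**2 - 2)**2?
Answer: -1111869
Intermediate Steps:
R = 4 (R = (0 - 2)**2 = (-2)**2 = 4)
a(P) = 4 - P
(-1064 + a(-39))*1089 = (-1064 + (4 - 1*(-39)))*1089 = (-1064 + (4 + 39))*1089 = (-1064 + 43)*1089 = -1021*1089 = -1111869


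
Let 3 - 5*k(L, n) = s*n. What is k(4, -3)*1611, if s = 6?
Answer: 33831/5 ≈ 6766.2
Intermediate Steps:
k(L, n) = ⅗ - 6*n/5
k(4, -3)*1611 = (⅗ - 6/5*(-3))*1611 = (⅗ + 18/5)*1611 = (21/5)*1611 = 33831/5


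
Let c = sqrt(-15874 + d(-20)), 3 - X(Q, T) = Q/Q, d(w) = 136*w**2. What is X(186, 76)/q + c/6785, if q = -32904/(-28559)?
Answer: 28559/16452 + sqrt(38526)/6785 ≈ 1.7648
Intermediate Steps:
X(Q, T) = 2 (X(Q, T) = 3 - Q/Q = 3 - 1*1 = 3 - 1 = 2)
q = 32904/28559 (q = -32904*(-1/28559) = 32904/28559 ≈ 1.1521)
c = sqrt(38526) (c = sqrt(-15874 + 136*(-20)**2) = sqrt(-15874 + 136*400) = sqrt(-15874 + 54400) = sqrt(38526) ≈ 196.28)
X(186, 76)/q + c/6785 = 2/(32904/28559) + sqrt(38526)/6785 = 2*(28559/32904) + sqrt(38526)*(1/6785) = 28559/16452 + sqrt(38526)/6785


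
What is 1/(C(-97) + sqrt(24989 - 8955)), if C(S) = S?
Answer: 97/6625 + sqrt(16034)/6625 ≈ 0.033755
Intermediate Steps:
1/(C(-97) + sqrt(24989 - 8955)) = 1/(-97 + sqrt(24989 - 8955)) = 1/(-97 + sqrt(16034))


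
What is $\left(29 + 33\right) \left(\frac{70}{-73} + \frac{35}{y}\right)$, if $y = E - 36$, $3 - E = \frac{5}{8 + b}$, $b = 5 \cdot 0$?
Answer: $- \frac{2434740}{19637} \approx -123.99$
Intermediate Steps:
$b = 0$
$E = \frac{19}{8}$ ($E = 3 - \frac{5}{8 + 0} = 3 - \frac{5}{8} = \frac{19}{8} \approx 2.375$)
$y = - \frac{269}{8}$ ($y = \frac{19}{8} - 36 = - \frac{269}{8} \approx -33.625$)
$\left(29 + 33\right) \left(\frac{70}{-73} + \frac{35}{y}\right) = \left(29 + 33\right) \left(\frac{70}{-73} + \frac{35}{- \frac{269}{8}}\right) = 62 \left(70 \left(- \frac{1}{73}\right) + 35 \left(- \frac{8}{269}\right)\right) = 62 \left(- \frac{70}{73} - \frac{280}{269}\right) = 62 \left(- \frac{39270}{19637}\right) = - \frac{2434740}{19637}$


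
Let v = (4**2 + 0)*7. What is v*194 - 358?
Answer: 21370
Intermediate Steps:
v = 112 (v = (16 + 0)*7 = 16*7 = 112)
v*194 - 358 = 112*194 - 358 = 21728 - 358 = 21370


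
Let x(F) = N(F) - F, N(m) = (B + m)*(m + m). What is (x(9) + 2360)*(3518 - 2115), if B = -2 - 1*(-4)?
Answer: 3576247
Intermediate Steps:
B = 2 (B = -2 + 4 = 2)
N(m) = 2*m*(2 + m) (N(m) = (2 + m)*(m + m) = (2 + m)*(2*m) = 2*m*(2 + m))
x(F) = -F + 2*F*(2 + F) (x(F) = 2*F*(2 + F) - F = -F + 2*F*(2 + F))
(x(9) + 2360)*(3518 - 2115) = (9*(3 + 2*9) + 2360)*(3518 - 2115) = (9*(3 + 18) + 2360)*1403 = (9*21 + 2360)*1403 = (189 + 2360)*1403 = 2549*1403 = 3576247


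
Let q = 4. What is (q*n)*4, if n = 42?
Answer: 672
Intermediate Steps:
(q*n)*4 = (4*42)*4 = 168*4 = 672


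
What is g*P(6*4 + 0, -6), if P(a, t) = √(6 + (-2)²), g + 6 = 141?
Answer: 135*√10 ≈ 426.91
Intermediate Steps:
g = 135 (g = -6 + 141 = 135)
P(a, t) = √10 (P(a, t) = √(6 + 4) = √10)
g*P(6*4 + 0, -6) = 135*√10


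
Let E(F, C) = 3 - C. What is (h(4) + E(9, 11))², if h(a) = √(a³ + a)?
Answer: 132 - 32*√17 ≈ 0.060620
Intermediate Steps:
h(a) = √(a + a³)
(h(4) + E(9, 11))² = (√(4 + 4³) + (3 - 1*11))² = (√(4 + 64) + (3 - 11))² = (√68 - 8)² = (2*√17 - 8)² = (-8 + 2*√17)²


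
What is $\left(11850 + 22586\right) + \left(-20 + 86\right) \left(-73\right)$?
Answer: $29618$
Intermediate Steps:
$\left(11850 + 22586\right) + \left(-20 + 86\right) \left(-73\right) = 34436 + 66 \left(-73\right) = 34436 - 4818 = 29618$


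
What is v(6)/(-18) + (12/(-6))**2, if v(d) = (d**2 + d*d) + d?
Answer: -1/3 ≈ -0.33333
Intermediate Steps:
v(d) = d + 2*d**2 (v(d) = (d**2 + d**2) + d = 2*d**2 + d = d + 2*d**2)
v(6)/(-18) + (12/(-6))**2 = (6*(1 + 2*6))/(-18) + (12/(-6))**2 = -(1 + 12)/3 + (12*(-1/6))**2 = -13/3 + (-2)**2 = -1/18*78 + 4 = -13/3 + 4 = -1/3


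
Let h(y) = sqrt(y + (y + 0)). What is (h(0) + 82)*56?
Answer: 4592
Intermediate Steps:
h(y) = sqrt(2)*sqrt(y) (h(y) = sqrt(y + y) = sqrt(2*y) = sqrt(2)*sqrt(y))
(h(0) + 82)*56 = (sqrt(2)*sqrt(0) + 82)*56 = (sqrt(2)*0 + 82)*56 = (0 + 82)*56 = 82*56 = 4592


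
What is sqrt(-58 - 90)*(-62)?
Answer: -124*I*sqrt(37) ≈ -754.26*I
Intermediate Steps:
sqrt(-58 - 90)*(-62) = sqrt(-148)*(-62) = (2*I*sqrt(37))*(-62) = -124*I*sqrt(37)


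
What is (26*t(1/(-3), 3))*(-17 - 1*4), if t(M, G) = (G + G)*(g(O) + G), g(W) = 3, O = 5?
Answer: -19656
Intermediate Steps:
t(M, G) = 2*G*(3 + G) (t(M, G) = (G + G)*(3 + G) = (2*G)*(3 + G) = 2*G*(3 + G))
(26*t(1/(-3), 3))*(-17 - 1*4) = (26*(2*3*(3 + 3)))*(-17 - 1*4) = (26*(2*3*6))*(-17 - 4) = (26*36)*(-21) = 936*(-21) = -19656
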